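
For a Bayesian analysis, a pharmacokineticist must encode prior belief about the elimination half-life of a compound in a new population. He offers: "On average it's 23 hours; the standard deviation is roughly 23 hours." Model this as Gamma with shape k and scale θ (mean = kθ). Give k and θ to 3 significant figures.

k ≈ 1, θ ≈ 23

For Gamma(k, scale θ): mean = kθ, variance = kθ², so CV = 1/√k.
CV = SD/mean = 23/23 = 1, hence k = 1/CV² = 1.
Then θ = mean/k = 23/1 = 23.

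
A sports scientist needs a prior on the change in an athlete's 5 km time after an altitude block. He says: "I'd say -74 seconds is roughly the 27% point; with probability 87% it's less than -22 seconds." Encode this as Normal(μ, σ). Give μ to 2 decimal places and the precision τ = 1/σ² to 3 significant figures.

For Normal(μ,σ), the p-quantile is μ + z_p·σ. Here z_{0.27} = -0.6128, z_{0.87} = 1.126.
So -74 = μ − 0.6128σ and -22 = μ + 1.126σ.
Subtracting: σ = (-22 − -74)/(1.126 − (-0.6128)) = 29.90.
Then μ = -74 − (-0.6128)·29.90 = -55.68.
Precision τ = 1/σ² = 1/29.9² = 0.00112.

μ = -55.68, τ = 0.00112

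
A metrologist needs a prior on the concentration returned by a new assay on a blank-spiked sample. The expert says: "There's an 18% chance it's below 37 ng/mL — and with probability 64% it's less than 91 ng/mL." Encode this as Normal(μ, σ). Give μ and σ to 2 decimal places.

μ = 75.80, σ = 42.39

For Normal(μ,σ), the p-quantile is μ + z_p·σ. Here z_{0.18} = -0.9154, z_{0.64} = 0.3585.
So 37 = μ − 0.9154σ and 91 = μ + 0.3585σ.
Subtracting: σ = (91 − 37)/(0.3585 − (-0.9154)) = 42.39.
Then μ = 37 − (-0.9154)·42.39 = 75.80.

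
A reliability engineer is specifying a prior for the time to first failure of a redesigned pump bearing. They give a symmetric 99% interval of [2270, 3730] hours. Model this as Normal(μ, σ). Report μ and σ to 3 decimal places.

A symmetric 99% interval runs μ ± z·σ with z = 2.576.
Half-width = 730, so σ = 730/2.576 = 283.404.
μ is the interval midpoint, 3000.000.

μ = 3000.000, σ = 283.404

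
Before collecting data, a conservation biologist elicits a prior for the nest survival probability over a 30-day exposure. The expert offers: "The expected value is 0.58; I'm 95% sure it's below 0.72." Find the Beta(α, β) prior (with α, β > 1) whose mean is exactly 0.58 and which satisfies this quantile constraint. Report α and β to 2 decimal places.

With mean 0.58 fixed, write α = 0.58s, β = 0.42s where s = α+β.
Need P(θ < 0.72) = 0.95 under Beta(0.58s, 0.42s). Normal approximation: (q−m)/√(m(1−m)/s) ≈ z_{0.95} = 1.64, so s ≈ 0.58·0.42·(1.64)²/(0.72−0.58)² = 33.6.
At s = 33.6: P(θ<0.72) ≈ 0.956. Adjusting to match 0.95 gives s ≈ 31.35.
So α = 0.58·31.35 ≈ 18.18, β = 0.42·31.35 ≈ 13.17.

α ≈ 18.18, β ≈ 13.17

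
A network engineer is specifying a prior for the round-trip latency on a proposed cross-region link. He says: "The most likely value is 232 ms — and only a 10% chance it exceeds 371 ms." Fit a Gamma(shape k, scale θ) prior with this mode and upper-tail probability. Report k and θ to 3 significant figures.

Gamma(k,θ) with k>1 has mode (k−1)θ, so θ = 232/(k−1).
Need P(X < 371) = 0.9 with θ tied to k this way. Start at k = 2, θ = 232: P(X<371) ≈ 0.475.
Too low — raise k to concentrate. Iterating converges to k ≈ 9.52.
Then θ = 232/(9.52−1) ≈ 27.2.

k ≈ 9.52, θ ≈ 27.2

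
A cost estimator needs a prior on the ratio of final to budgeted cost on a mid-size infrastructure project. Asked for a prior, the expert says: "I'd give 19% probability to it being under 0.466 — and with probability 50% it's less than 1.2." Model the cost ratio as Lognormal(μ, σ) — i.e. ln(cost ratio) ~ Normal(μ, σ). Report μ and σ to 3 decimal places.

If T ~ Lognormal(μ,σ) then ln T ~ Normal(μ,σ), so the p-quantile of ln T is μ + z_p·σ.
ln(0.466) = -0.7636 and ln(1.2) = 0.1823; z_{0.19} = -0.8779, z_{0.5} = 0.
σ = (0.1823 − -0.7636)/(0 − (-0.8779)) = 1.077.
μ = -0.7636 − (-0.8779)·1.077 = 0.182.

μ ≈ 0.182, σ ≈ 1.077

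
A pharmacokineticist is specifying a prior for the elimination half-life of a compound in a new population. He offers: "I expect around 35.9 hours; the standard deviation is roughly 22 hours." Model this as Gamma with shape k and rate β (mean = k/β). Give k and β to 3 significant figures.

For Gamma(k, rate β): mean = k/β, variance = k/β², so CV = 1/√k.
CV = SD/mean = 22/35.9 = 0.6128, hence k = 1/CV² = 2.66.
Then β = k/mean = 2.66/35.9 = 0.0742.

k ≈ 2.66, β ≈ 0.0742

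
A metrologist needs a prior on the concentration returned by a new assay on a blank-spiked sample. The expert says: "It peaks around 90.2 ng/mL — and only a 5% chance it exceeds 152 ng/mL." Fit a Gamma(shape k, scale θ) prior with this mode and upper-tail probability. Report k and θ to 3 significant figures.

k ≈ 11.3, θ ≈ 8.8

Gamma(k,θ) with k>1 has mode (k−1)θ, so θ = 90.2/(k−1).
Need P(X < 152) = 0.95 with θ tied to k this way. Start at k = 2, θ = 90.2: P(X<152) ≈ 0.502.
Too low — raise k to concentrate. Iterating converges to k ≈ 11.3.
Then θ = 90.2/(11.3−1) ≈ 8.8.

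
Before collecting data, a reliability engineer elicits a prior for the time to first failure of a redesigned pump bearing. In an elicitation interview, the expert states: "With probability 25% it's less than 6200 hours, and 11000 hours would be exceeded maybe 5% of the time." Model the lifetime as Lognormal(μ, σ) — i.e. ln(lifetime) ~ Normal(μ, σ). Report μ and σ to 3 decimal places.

If T ~ Lognormal(μ,σ) then ln T ~ Normal(μ,σ), so the p-quantile of ln T is μ + z_p·σ.
ln(6200) = 8.732 and ln(11000) = 9.306; z_{0.25} = -0.6745, z_{0.95} = 1.645.
σ = (9.306 − 8.732)/(1.645 − (-0.6745)) = 0.247.
μ = 8.732 − (-0.6745)·0.247 = 8.899.

μ ≈ 8.899, σ ≈ 0.247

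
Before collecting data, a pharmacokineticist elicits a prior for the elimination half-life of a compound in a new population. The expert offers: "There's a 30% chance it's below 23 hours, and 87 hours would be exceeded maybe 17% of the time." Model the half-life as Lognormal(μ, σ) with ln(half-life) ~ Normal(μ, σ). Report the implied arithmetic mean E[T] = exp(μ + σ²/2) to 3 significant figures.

If T ~ Lognormal(μ,σ) then ln T ~ Normal(μ,σ), so the p-quantile of ln T is μ + z_p·σ.
ln(23) = 3.135 and ln(87) = 4.466; z_{0.3} = -0.5244, z_{0.83} = 0.9542.
σ = (4.466 − 3.135)/(0.9542 − (-0.5244)) = 0.900.
μ = 3.135 − (-0.5244)·0.900 = 3.607.
E[T] = exp(μ + σ²/2) = exp(3.607 + 0.4048) = 55.3 hours.

E[T] ≈ 55.3 hours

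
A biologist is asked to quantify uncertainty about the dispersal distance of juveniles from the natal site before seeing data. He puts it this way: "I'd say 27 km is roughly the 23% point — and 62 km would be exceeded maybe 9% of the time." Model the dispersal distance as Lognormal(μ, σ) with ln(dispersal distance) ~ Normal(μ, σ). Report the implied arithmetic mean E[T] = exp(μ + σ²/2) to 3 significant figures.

E[T] ≈ 39.3 km

If T ~ Lognormal(μ,σ) then ln T ~ Normal(μ,σ), so the p-quantile of ln T is μ + z_p·σ.
ln(27) = 3.296 and ln(62) = 4.127; z_{0.23} = -0.7388, z_{0.91} = 1.341.
σ = (4.127 − 3.296)/(1.341 − (-0.7388)) = 0.400.
μ = 3.296 − (-0.7388)·0.400 = 3.591.
E[T] = exp(μ + σ²/2) = exp(3.591 + 0.0799) = 39.3 km.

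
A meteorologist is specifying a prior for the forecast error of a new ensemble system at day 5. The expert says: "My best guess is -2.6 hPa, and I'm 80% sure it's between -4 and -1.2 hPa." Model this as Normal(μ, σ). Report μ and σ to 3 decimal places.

A symmetric 80% interval runs μ ± z·σ with z = 1.282.
Half-width = 1.4, so σ = 1.4/1.282 = 1.092.
μ is the stated best guess, -2.600.

μ = -2.600, σ = 1.092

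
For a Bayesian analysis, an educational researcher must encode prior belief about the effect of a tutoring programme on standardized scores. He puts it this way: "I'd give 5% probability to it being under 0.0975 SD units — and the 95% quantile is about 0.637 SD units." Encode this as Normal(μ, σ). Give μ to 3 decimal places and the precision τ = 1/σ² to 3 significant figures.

The p-quantile of Normal(μ,σ) is μ + z_p·σ, with z_{0.05} = -1.645 and z_{0.95} = 1.645.
Eliminate σ: μ = (z₂·x₁ − z₁·x₂)/(z₂ − z₁) = (1.645·0.0975 − (-1.645)·0.637)/3.29 = 0.367.
Then σ = (x₂ − x₁)/(z₂ − z₁) = (0.637 − 0.0975)/3.29 = 0.164.
Precision τ = 1/σ² = 1/0.164² = 37.2.

μ = 0.367, τ = 37.2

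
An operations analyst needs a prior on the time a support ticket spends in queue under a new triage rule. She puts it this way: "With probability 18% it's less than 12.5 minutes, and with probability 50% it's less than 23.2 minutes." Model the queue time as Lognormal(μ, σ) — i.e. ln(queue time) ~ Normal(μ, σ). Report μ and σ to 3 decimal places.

μ ≈ 3.144, σ ≈ 0.676

If T ~ Lognormal(μ,σ) then ln T ~ Normal(μ,σ), so the p-quantile of ln T is μ + z_p·σ.
ln(12.5) = 2.526 and ln(23.2) = 3.144; z_{0.18} = -0.9154, z_{0.5} = 0.
σ = (3.144 − 2.526)/(0 − (-0.9154)) = 0.676.
μ = 2.526 − (-0.9154)·0.676 = 3.144.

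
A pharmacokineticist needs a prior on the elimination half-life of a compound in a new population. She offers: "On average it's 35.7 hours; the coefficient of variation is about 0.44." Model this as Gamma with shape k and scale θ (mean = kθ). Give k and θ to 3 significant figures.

k ≈ 5.17, θ ≈ 6.91

For Gamma(k, scale θ): mean = kθ, variance = kθ², so CV = 1/√k.
CV = 0.44, hence k = 1/CV² = 5.17.
Then θ = mean/k = 35.7/5.17 = 6.91.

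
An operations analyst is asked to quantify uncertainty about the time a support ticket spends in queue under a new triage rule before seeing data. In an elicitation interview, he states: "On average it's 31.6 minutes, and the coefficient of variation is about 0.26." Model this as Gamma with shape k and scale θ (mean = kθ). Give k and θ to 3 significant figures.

k ≈ 14.8, θ ≈ 2.14

For Gamma(k, scale θ): mean = kθ, variance = kθ², so CV = 1/√k.
CV = 0.26, hence k = 1/CV² = 14.8.
Then θ = mean/k = 31.6/14.8 = 2.14.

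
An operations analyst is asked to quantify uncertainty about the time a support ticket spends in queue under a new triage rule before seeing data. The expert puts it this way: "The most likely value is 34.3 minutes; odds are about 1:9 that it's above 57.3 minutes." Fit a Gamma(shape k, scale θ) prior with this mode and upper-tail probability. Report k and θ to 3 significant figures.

Gamma(k,θ) with k>1 has mode (k−1)θ, so θ = 34.3/(k−1).
Need P(X < 57.3) = 0.9 with θ tied to k this way. Start at k = 2, θ = 34.3: P(X<57.3) ≈ 0.498.
Too low — raise k to concentrate. Iterating converges to k ≈ 8.17.
Then θ = 34.3/(8.17−1) ≈ 4.78.

k ≈ 8.17, θ ≈ 4.78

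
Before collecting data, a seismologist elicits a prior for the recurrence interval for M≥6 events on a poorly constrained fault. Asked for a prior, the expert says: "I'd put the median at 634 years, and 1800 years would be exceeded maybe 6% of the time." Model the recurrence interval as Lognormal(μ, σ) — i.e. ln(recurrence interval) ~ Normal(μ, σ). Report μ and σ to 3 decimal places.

If T ~ Lognormal(μ,σ) then ln T ~ Normal(μ,σ), so the p-quantile of ln T is μ + z_p·σ.
ln(634) = 6.452 and ln(1800) = 7.496; z_{0.5} = 0, z_{0.94} = 1.555.
σ = (7.496 − 6.452)/(1.555 − (0)) = 0.671.
μ = 6.452 − (0)·0.671 = 6.452.

μ ≈ 6.452, σ ≈ 0.671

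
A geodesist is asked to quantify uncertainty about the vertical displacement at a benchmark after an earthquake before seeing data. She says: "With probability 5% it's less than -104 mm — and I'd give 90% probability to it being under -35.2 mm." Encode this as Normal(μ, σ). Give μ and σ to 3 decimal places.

μ = -65.329, σ = 23.510

For Normal(μ,σ), the p-quantile is μ + z_p·σ. Here z_{0.05} = -1.645, z_{0.9} = 1.282.
So -104 = μ − 1.645σ and -35.2 = μ + 1.282σ.
Subtracting: σ = (-35.2 − -104)/(1.282 − (-1.645)) = 23.510.
Then μ = -104 − (-1.645)·23.510 = -65.329.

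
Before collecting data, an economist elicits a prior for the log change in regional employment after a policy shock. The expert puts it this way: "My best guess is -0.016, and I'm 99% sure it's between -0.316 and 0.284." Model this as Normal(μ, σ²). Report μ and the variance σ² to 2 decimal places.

A symmetric 99% interval runs μ ± z·σ with z = 2.576.
Half-width = 0.3, so σ = 0.3/2.576 = 0.116 and σ² = 0.01.
μ is the stated best guess, -0.02.

μ = -0.02, σ² = 0.01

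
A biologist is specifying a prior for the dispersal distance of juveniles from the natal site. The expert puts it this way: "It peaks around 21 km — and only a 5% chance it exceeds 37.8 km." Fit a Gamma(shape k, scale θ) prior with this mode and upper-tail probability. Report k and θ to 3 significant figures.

k ≈ 9.07, θ ≈ 2.6

Gamma(k,θ) with k>1 has mode (k−1)θ, so θ = 21/(k−1).
Need P(X < 37.8) = 0.95 with θ tied to k this way. Start at k = 2, θ = 21: P(X<37.8) ≈ 0.537.
Too low — raise k to concentrate. Iterating converges to k ≈ 9.07.
Then θ = 21/(9.07−1) ≈ 2.6.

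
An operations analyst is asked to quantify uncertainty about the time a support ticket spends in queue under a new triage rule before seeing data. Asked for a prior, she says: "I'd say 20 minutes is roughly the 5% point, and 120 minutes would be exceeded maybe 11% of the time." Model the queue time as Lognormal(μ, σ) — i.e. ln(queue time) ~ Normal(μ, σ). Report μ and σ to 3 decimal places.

μ ≈ 4.022, σ ≈ 0.624

If T ~ Lognormal(μ,σ) then ln T ~ Normal(μ,σ), so the p-quantile of ln T is μ + z_p·σ.
ln(20) = 2.996 and ln(120) = 4.787; z_{0.05} = -1.645, z_{0.89} = 1.227.
σ = (4.787 − 2.996)/(1.227 − (-1.645)) = 0.624.
μ = 2.996 − (-1.645)·0.624 = 4.022.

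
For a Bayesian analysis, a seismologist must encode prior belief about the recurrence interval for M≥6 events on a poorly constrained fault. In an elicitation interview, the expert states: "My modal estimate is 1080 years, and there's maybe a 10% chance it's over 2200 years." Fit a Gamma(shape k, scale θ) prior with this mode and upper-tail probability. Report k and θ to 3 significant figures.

k ≈ 4.79, θ ≈ 285

Gamma(k,θ) with k>1 has mode (k−1)θ, so θ = 1080/(k−1).
Need P(X < 2200) = 0.9 with θ tied to k this way. Start at k = 2, θ = 1080: P(X<2200) ≈ 0.604.
Too low — raise k to concentrate. Iterating converges to k ≈ 4.79.
Then θ = 1080/(4.79−1) ≈ 285.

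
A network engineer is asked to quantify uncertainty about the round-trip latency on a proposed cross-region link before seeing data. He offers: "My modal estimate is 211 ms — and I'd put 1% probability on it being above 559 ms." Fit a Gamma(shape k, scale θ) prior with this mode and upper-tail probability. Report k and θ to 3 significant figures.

k ≈ 5.88, θ ≈ 43.2

Gamma(k,θ) with k>1 has mode (k−1)θ, so θ = 211/(k−1).
Need P(X < 559) = 0.99 with θ tied to k this way. Start at k = 2, θ = 211: P(X<559) ≈ 0.742.
Too low — raise k to concentrate. Iterating converges to k ≈ 5.88.
Then θ = 211/(5.88−1) ≈ 43.2.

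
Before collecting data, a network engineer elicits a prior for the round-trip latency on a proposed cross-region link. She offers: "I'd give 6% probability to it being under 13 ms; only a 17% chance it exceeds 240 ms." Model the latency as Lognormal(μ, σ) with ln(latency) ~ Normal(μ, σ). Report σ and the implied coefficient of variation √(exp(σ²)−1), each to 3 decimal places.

σ ≈ 1.162, CV ≈ 1.691

If T ~ Lognormal(μ,σ) then ln T ~ Normal(μ,σ), so the p-quantile of ln T is μ + z_p·σ.
ln(13) = 2.565 and ln(240) = 5.481; z_{0.06} = -1.555, z_{0.83} = 0.9542.
σ = (5.481 − 2.565)/(0.9542 − (-1.555)) = 1.162.
μ = 2.565 − (-1.555)·1.162 = 4.372.
CV = √(exp(σ²)−1) = √(exp(1.3505)−1) = 1.691.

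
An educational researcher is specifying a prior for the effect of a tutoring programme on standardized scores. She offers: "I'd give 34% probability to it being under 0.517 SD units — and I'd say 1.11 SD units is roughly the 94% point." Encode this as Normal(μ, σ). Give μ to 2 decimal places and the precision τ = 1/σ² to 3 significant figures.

The p-quantile of Normal(μ,σ) is μ + z_p·σ, with z_{0.34} = -0.4125 and z_{0.94} = 1.555.
Eliminate σ: μ = (z₂·x₁ − z₁·x₂)/(z₂ − z₁) = (1.555·0.517 − (-0.4125)·1.11)/1.967 = 0.64.
Then σ = (x₂ − x₁)/(z₂ − z₁) = (1.11 − 0.517)/1.967 = 0.30.
Precision τ = 1/σ² = 1/0.3014² = 11.

μ = 0.64, τ = 11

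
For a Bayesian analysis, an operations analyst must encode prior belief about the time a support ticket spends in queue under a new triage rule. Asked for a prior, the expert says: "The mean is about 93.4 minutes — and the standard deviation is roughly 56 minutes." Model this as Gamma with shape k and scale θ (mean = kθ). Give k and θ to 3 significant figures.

For Gamma(k, scale θ): mean = kθ, variance = kθ², so CV = 1/√k.
CV = SD/mean = 56/93.4 = 0.5996, hence k = 1/CV² = 2.78.
Then θ = mean/k = 93.4/2.78 = 33.6.

k ≈ 2.78, θ ≈ 33.6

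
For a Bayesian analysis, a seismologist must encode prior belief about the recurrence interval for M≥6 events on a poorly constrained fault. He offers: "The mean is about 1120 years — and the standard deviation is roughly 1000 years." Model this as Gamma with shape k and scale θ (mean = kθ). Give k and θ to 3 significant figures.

For Gamma(k, scale θ): mean = kθ, variance = kθ², so CV = 1/√k.
CV = SD/mean = 1000/1120 = 0.8929, hence k = 1/CV² = 1.25.
Then θ = mean/k = 1120/1.25 = 893.

k ≈ 1.25, θ ≈ 893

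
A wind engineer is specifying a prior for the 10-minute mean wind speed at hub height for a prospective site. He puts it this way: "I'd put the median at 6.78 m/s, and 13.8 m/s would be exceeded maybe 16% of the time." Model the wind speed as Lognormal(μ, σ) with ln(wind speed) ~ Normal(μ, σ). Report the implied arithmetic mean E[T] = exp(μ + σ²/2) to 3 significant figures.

E[T] ≈ 8.75 m/s

If T ~ Lognormal(μ,σ) then ln T ~ Normal(μ,σ), so the p-quantile of ln T is μ + z_p·σ.
ln(6.78) = 1.914 and ln(13.8) = 2.625; z_{0.5} = 0, z_{0.84} = 0.9945.
σ = (2.625 − 1.914)/(0.9945 − (0)) = 0.715.
μ = 1.914 − (0)·0.715 = 1.914.
E[T] = exp(μ + σ²/2) = exp(1.914 + 0.2554) = 8.75 m/s.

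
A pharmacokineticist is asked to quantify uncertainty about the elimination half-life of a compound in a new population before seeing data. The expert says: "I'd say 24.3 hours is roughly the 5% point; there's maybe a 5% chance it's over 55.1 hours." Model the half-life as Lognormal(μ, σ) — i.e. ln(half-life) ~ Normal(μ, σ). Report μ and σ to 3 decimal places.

If T ~ Lognormal(μ,σ) then ln T ~ Normal(μ,σ), so the p-quantile of ln T is μ + z_p·σ.
ln(24.3) = 3.19 and ln(55.1) = 4.009; z_{0.05} = -1.645, z_{0.95} = 1.645.
σ = (4.009 − 3.19)/(1.645 − (-1.645)) = 0.249.
μ = 3.19 − (-1.645)·0.249 = 3.600.

μ ≈ 3.600, σ ≈ 0.249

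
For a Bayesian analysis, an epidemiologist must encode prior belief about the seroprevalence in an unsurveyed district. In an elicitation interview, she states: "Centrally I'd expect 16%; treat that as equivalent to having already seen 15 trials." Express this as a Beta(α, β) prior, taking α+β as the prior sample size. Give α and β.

α = 2.4, β = 12.6

Under the effective-sample-size interpretation, Beta(α, β) has prior mean α/(α+β) and prior sample size α+β.
So α+β = 15 and α/(α+β) = 0.16, giving α = 0.16·15 = 2.4 and β = 15 − 2.4 = 12.6.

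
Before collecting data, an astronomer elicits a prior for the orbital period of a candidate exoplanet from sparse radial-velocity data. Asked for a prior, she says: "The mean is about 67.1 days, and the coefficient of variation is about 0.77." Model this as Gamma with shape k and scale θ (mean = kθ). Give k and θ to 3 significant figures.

k ≈ 1.69, θ ≈ 39.8

For Gamma(k, scale θ): mean = kθ, variance = kθ², so CV = 1/√k.
CV = 0.77, hence k = 1/CV² = 1.69.
Then θ = mean/k = 67.1/1.69 = 39.8.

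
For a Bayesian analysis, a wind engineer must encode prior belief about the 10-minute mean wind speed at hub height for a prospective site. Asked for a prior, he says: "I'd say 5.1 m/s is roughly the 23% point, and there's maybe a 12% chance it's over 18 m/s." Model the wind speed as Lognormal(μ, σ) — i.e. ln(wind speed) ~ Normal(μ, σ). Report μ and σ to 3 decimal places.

If T ~ Lognormal(μ,σ) then ln T ~ Normal(μ,σ), so the p-quantile of ln T is μ + z_p·σ.
ln(5.1) = 1.629 and ln(18) = 2.89; z_{0.23} = -0.7388, z_{0.88} = 1.175.
σ = (2.89 − 1.629)/(1.175 − (-0.7388)) = 0.659.
μ = 1.629 − (-0.7388)·0.659 = 2.116.

μ ≈ 2.116, σ ≈ 0.659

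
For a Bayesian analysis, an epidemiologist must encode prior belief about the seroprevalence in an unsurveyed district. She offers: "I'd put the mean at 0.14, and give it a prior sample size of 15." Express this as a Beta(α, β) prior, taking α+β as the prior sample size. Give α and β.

α = 2.1, β = 12.9

Under the effective-sample-size interpretation, Beta(α, β) has prior mean α/(α+β) and prior sample size α+β.
So α+β = 15 and α/(α+β) = 0.14, giving α = 0.14·15 = 2.1 and β = 15 − 2.1 = 12.9.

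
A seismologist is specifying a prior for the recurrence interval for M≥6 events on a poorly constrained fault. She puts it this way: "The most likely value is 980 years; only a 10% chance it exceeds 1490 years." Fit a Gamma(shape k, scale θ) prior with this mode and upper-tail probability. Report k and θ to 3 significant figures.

k ≈ 11.6, θ ≈ 92.3

Gamma(k,θ) with k>1 has mode (k−1)θ, so θ = 980/(k−1).
Need P(X < 1490) = 0.9 with θ tied to k this way. Start at k = 2, θ = 980: P(X<1490) ≈ 0.449.
Too low — raise k to concentrate. Iterating converges to k ≈ 11.6.
Then θ = 980/(11.6−1) ≈ 92.3.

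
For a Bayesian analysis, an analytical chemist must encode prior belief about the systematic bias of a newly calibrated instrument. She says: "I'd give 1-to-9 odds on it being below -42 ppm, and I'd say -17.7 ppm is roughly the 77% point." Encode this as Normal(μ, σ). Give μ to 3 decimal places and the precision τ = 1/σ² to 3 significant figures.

μ = -26.586, τ = 0.00691

For Normal(μ,σ), the p-quantile is μ + z_p·σ. Here z_{0.1} = -1.282, z_{0.77} = 0.7388.
So -42 = μ − 1.282σ and -17.7 = μ + 0.7388σ.
Subtracting: σ = (-17.7 − -42)/(0.7388 − (-1.282)) = 12.027.
Then μ = -42 − (-1.282)·12.027 = -26.586.
Precision τ = 1/σ² = 1/12.03² = 0.00691.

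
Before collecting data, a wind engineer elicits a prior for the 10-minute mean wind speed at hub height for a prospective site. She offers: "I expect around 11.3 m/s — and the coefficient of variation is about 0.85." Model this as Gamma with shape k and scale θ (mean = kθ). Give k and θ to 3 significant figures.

For Gamma(k, scale θ): mean = kθ, variance = kθ², so CV = 1/√k.
CV = 0.85, hence k = 1/CV² = 1.38.
Then θ = mean/k = 11.3/1.38 = 8.16.

k ≈ 1.38, θ ≈ 8.16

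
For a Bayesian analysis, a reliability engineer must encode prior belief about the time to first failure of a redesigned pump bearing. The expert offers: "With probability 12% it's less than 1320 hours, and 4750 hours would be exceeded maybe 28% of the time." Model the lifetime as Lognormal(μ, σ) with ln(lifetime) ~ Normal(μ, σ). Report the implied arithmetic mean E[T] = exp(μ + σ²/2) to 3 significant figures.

If T ~ Lognormal(μ,σ) then ln T ~ Normal(μ,σ), so the p-quantile of ln T is μ + z_p·σ.
ln(1320) = 7.185 and ln(4750) = 8.466; z_{0.12} = -1.175, z_{0.72} = 0.5828.
σ = (8.466 − 7.185)/(0.5828 − (-1.175)) = 0.728.
μ = 7.185 − (-1.175)·0.728 = 8.041.
E[T] = exp(μ + σ²/2) = exp(8.041 + 0.2653) = 4050 hours.

E[T] ≈ 4050 hours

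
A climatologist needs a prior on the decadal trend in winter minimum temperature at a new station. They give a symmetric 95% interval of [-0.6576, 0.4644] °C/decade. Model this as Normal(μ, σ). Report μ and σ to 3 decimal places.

A symmetric 95% interval runs μ ± z·σ with z = 1.96.
Half-width = 0.561, so σ = 0.561/1.96 = 0.286.
μ is the interval midpoint, -0.097.

μ = -0.097, σ = 0.286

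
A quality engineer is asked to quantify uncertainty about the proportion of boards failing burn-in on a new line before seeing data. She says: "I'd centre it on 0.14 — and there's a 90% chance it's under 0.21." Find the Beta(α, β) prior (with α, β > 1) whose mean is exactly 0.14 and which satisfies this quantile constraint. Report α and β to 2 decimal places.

α ≈ 6.06, β ≈ 37.22

With mean 0.14 fixed, write α = 0.14s, β = 0.86s where s = α+β.
Need P(θ < 0.21) = 0.9 under Beta(0.14s, 0.86s). Normal approximation: (q−m)/√(m(1−m)/s) ≈ z_{0.9} = 1.28, so s ≈ 0.14·0.86·(1.28)²/(0.21−0.14)² = 40.4.
At s = 40.4: P(θ<0.21) ≈ 0.893. Adjusting to match 0.9 gives s ≈ 43.28.
So α = 0.14·43.28 ≈ 6.06, β = 0.86·43.28 ≈ 37.22.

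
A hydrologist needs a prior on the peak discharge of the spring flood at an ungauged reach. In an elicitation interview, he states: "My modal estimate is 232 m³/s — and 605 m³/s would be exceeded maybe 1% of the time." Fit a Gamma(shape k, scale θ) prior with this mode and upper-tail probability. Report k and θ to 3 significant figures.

k ≈ 6.06, θ ≈ 45.8

Gamma(k,θ) with k>1 has mode (k−1)θ, so θ = 232/(k−1).
Need P(X < 605) = 0.99 with θ tied to k this way. Start at k = 2, θ = 232: P(X<605) ≈ 0.734.
Too low — raise k to concentrate. Iterating converges to k ≈ 6.06.
Then θ = 232/(6.06−1) ≈ 45.8.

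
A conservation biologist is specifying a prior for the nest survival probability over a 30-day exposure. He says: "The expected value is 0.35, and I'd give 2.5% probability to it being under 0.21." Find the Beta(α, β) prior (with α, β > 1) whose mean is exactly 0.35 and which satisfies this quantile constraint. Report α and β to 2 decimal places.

With mean 0.35 fixed, write α = 0.35s, β = 0.65s where s = α+β.
Need P(θ < 0.21) = 0.025 under Beta(0.35s, 0.65s). Normal approximation: (q−m)/√(m(1−m)/s) ≈ z_{0.025} = -1.96, so s ≈ 0.35·0.65·(-1.96)²/(0.21−0.35)² = 44.6.
At s = 44.6: P(θ<0.21) ≈ 0.017. Adjusting to match 0.025 gives s ≈ 38.73.
So α = 0.35·38.73 ≈ 13.56, β = 0.65·38.73 ≈ 25.17.

α ≈ 13.56, β ≈ 25.17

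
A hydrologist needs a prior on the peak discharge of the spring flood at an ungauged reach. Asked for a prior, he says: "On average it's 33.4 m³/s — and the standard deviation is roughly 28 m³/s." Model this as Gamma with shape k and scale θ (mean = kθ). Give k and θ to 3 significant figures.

For Gamma(k, scale θ): mean = kθ, variance = kθ², so CV = 1/√k.
CV = SD/mean = 28/33.4 = 0.8383, hence k = 1/CV² = 1.42.
Then θ = mean/k = 33.4/1.42 = 23.5.

k ≈ 1.42, θ ≈ 23.5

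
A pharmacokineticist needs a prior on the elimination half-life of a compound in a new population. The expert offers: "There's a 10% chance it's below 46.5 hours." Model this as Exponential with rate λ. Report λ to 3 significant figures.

λ ≈ 0.00227

P(T < 46.5) = 1 − e^(−λ·46.5) = 0.1, so λ = −ln(1−0.1)/46.5 = −ln(0.9)/46.5 = 0.00227.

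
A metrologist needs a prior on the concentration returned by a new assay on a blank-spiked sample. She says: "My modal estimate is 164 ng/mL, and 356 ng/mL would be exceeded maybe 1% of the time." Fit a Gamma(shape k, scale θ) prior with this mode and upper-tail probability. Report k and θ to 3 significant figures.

Gamma(k,θ) with k>1 has mode (k−1)θ, so θ = 164/(k−1).
Need P(X < 356) = 0.99 with θ tied to k this way. Start at k = 2, θ = 164: P(X<356) ≈ 0.638.
Too low — raise k to concentrate. Iterating converges to k ≈ 9.05.
Then θ = 164/(9.05−1) ≈ 20.4.

k ≈ 9.05, θ ≈ 20.4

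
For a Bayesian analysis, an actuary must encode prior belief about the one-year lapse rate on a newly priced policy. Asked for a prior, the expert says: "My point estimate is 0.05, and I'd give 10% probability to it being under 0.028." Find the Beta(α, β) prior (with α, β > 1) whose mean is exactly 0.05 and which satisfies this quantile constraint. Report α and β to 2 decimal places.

α ≈ 6.83, β ≈ 129.82

With mean 0.05 fixed, write α = 0.05s, β = 0.95s where s = α+β.
Need P(θ < 0.028) = 0.1 under Beta(0.05s, 0.95s). Normal approximation: (q−m)/√(m(1−m)/s) ≈ z_{0.1} = -1.28, so s ≈ 0.05·0.95·(-1.28)²/(0.028−0.05)² = 161.2.
At s = 161.2: P(θ<0.028) ≈ 0.079. Adjusting to match 0.1 gives s ≈ 136.65.
So α = 0.05·136.65 ≈ 6.83, β = 0.95·136.65 ≈ 129.82.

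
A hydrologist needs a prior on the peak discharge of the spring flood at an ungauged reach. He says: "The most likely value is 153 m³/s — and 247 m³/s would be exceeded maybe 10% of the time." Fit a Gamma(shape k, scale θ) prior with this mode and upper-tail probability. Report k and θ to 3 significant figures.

k ≈ 9.2, θ ≈ 18.7

Gamma(k,θ) with k>1 has mode (k−1)θ, so θ = 153/(k−1).
Need P(X < 247) = 0.9 with θ tied to k this way. Start at k = 2, θ = 153: P(X<247) ≈ 0.480.
Too low — raise k to concentrate. Iterating converges to k ≈ 9.2.
Then θ = 153/(9.2−1) ≈ 18.7.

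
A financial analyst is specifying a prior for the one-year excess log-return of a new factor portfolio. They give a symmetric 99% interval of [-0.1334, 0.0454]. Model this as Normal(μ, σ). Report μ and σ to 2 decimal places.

μ = -0.04, σ = 0.03

A symmetric 99% interval runs μ ± z·σ with z = 2.576.
Half-width = 0.0894, so σ = 0.0894/2.576 = 0.03.
μ is the interval midpoint, -0.04.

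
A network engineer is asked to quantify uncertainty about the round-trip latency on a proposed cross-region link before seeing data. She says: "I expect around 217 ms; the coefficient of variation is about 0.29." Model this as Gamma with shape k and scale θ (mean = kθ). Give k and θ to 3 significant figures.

k ≈ 11.9, θ ≈ 18.2

For Gamma(k, scale θ): mean = kθ, variance = kθ², so CV = 1/√k.
CV = 0.29, hence k = 1/CV² = 11.9.
Then θ = mean/k = 217/11.9 = 18.2.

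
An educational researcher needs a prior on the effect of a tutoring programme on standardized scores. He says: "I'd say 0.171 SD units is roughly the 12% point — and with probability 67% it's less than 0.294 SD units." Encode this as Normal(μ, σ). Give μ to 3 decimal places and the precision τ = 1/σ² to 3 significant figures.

The p-quantile of Normal(μ,σ) is μ + z_p·σ, with z_{0.12} = -1.175 and z_{0.67} = 0.4399.
Eliminate σ: μ = (z₂·x₁ − z₁·x₂)/(z₂ − z₁) = (0.4399·0.171 − (-1.175)·0.294)/1.615 = 0.260.
Then σ = (x₂ − x₁)/(z₂ − z₁) = (0.294 − 0.171)/1.615 = 0.076.
Precision τ = 1/σ² = 1/0.07617² = 172.

μ = 0.260, τ = 172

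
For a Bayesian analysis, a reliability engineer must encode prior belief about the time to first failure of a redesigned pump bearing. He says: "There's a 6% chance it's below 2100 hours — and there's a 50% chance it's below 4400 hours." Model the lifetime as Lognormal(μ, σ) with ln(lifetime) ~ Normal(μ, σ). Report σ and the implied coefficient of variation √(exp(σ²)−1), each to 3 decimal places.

If T ~ Lognormal(μ,σ) then ln T ~ Normal(μ,σ), so the p-quantile of ln T is μ + z_p·σ.
ln(2100) = 7.65 and ln(4400) = 8.389; z_{0.06} = -1.555, z_{0.5} = 0.
σ = (8.389 − 7.65)/(0 − (-1.555)) = 0.476.
μ = 7.65 − (-1.555)·0.476 = 8.389.
CV = √(exp(σ²)−1) = √(exp(0.2263)−1) = 0.504.

σ ≈ 0.476, CV ≈ 0.504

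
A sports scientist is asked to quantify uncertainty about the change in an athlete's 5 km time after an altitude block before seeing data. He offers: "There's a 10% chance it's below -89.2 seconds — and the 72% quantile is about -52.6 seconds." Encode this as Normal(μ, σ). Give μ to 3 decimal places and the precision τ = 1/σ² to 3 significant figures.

For Normal(μ,σ), the p-quantile is μ + z_p·σ. Here z_{0.1} = -1.282, z_{0.72} = 0.5828.
So -89.2 = μ − 1.282σ and -52.6 = μ + 0.5828σ.
Subtracting: σ = (-52.6 − -89.2)/(0.5828 − (-1.282)) = 19.631.
Then μ = -89.2 − (-1.282)·19.631 = -64.042.
Precision τ = 1/σ² = 1/19.63² = 0.00259.

μ = -64.042, τ = 0.00259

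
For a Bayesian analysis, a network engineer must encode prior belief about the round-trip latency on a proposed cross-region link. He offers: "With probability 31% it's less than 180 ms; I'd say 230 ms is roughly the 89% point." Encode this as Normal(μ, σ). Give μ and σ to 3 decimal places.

μ = 194.394, σ = 29.030

The p-quantile of Normal(μ,σ) is μ + z_p·σ, with z_{0.31} = -0.4959 and z_{0.89} = 1.227.
Eliminate σ: μ = (z₂·x₁ − z₁·x₂)/(z₂ − z₁) = (1.227·180 − (-0.4959)·230)/1.722 = 194.394.
Then σ = (x₂ − x₁)/(z₂ − z₁) = (230 − 180)/1.722 = 29.030.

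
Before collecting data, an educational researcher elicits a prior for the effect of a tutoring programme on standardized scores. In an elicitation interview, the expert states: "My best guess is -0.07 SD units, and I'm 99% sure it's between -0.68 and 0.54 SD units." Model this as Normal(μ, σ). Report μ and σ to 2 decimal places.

A symmetric 99% interval runs μ ± z·σ with z = 2.576.
Half-width = 0.61, so σ = 0.61/2.576 = 0.24.
μ is the stated best guess, -0.07.

μ = -0.07, σ = 0.24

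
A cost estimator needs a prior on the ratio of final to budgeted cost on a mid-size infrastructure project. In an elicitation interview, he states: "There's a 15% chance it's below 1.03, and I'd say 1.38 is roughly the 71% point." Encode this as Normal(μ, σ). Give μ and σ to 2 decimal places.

μ = 1.26, σ = 0.22

For Normal(μ,σ), the p-quantile is μ + z_p·σ. Here z_{0.15} = -1.036, z_{0.71} = 0.5534.
So 1.03 = μ − 1.036σ and 1.38 = μ + 0.5534σ.
Subtracting: σ = (1.38 − 1.03)/(0.5534 − (-1.036)) = 0.22.
Then μ = 1.03 − (-1.036)·0.22 = 1.26.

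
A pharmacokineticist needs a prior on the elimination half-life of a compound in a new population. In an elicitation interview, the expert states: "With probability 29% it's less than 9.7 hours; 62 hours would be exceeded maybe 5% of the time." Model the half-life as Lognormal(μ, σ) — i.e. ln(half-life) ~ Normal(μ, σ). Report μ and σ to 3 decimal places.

μ ≈ 2.739, σ ≈ 0.844

If T ~ Lognormal(μ,σ) then ln T ~ Normal(μ,σ), so the p-quantile of ln T is μ + z_p·σ.
ln(9.7) = 2.272 and ln(62) = 4.127; z_{0.29} = -0.5534, z_{0.95} = 1.645.
σ = (4.127 − 2.272)/(1.645 − (-0.5534)) = 0.844.
μ = 2.272 − (-0.5534)·0.844 = 2.739.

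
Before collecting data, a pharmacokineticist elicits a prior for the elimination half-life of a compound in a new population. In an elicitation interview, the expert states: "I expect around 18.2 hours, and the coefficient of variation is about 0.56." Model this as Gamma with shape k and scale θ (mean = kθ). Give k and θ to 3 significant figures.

k ≈ 3.19, θ ≈ 5.71

For Gamma(k, scale θ): mean = kθ, variance = kθ², so CV = 1/√k.
CV = 0.56, hence k = 1/CV² = 3.19.
Then θ = mean/k = 18.2/3.19 = 5.71.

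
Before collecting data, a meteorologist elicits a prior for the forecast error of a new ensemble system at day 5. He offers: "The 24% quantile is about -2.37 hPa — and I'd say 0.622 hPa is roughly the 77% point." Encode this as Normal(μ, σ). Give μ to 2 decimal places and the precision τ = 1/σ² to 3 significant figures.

The p-quantile of Normal(μ,σ) is μ + z_p·σ, with z_{0.24} = -0.7063 and z_{0.77} = 0.7388.
Eliminate σ: μ = (z₂·x₁ − z₁·x₂)/(z₂ − z₁) = (0.7388·-2.37 − (-0.7063)·0.622)/1.445 = -0.91.
Then σ = (x₂ − x₁)/(z₂ − z₁) = (0.622 − -2.37)/1.445 = 2.07.
Precision τ = 1/σ² = 1/2.07² = 0.233.

μ = -0.91, τ = 0.233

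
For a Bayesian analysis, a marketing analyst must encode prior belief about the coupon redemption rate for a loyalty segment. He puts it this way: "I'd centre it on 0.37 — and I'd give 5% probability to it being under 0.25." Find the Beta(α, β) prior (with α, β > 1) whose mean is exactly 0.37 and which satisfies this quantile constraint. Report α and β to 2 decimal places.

α ≈ 14.90, β ≈ 25.36

With mean 0.37 fixed, write α = 0.37s, β = 0.63s where s = α+β.
Need P(θ < 0.25) = 0.05 under Beta(0.37s, 0.63s). Normal approximation: (q−m)/√(m(1−m)/s) ≈ z_{0.05} = -1.64, so s ≈ 0.37·0.63·(-1.64)²/(0.25−0.37)² = 43.8.
At s = 43.8: P(θ<0.25) ≈ 0.043. Adjusting to match 0.05 gives s ≈ 40.26.
So α = 0.37·40.26 ≈ 14.90, β = 0.63·40.26 ≈ 25.36.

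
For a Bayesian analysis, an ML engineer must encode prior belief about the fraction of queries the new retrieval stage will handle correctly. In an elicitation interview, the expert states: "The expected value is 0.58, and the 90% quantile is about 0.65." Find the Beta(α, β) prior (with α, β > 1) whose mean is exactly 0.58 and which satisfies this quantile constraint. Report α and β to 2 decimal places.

α ≈ 46.57, β ≈ 33.72

With mean 0.58 fixed, write α = 0.58s, β = 0.42s where s = α+β.
Need P(θ < 0.65) = 0.9 under Beta(0.58s, 0.42s). Normal approximation: (q−m)/√(m(1−m)/s) ≈ z_{0.9} = 1.28, so s ≈ 0.58·0.42·(1.28)²/(0.65−0.58)² = 81.6.
At s = 81.6: P(θ<0.65) ≈ 0.902. Adjusting to match 0.9 gives s ≈ 80.29.
So α = 0.58·80.29 ≈ 46.57, β = 0.42·80.29 ≈ 33.72.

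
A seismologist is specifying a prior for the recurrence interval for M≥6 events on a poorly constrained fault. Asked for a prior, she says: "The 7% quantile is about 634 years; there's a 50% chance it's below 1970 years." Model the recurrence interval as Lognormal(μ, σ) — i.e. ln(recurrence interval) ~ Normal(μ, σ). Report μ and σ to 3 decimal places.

μ ≈ 7.586, σ ≈ 0.768

If T ~ Lognormal(μ,σ) then ln T ~ Normal(μ,σ), so the p-quantile of ln T is μ + z_p·σ.
ln(634) = 6.452 and ln(1970) = 7.586; z_{0.07} = -1.476, z_{0.5} = 0.
σ = (7.586 − 6.452)/(0 − (-1.476)) = 0.768.
μ = 6.452 − (-1.476)·0.768 = 7.586.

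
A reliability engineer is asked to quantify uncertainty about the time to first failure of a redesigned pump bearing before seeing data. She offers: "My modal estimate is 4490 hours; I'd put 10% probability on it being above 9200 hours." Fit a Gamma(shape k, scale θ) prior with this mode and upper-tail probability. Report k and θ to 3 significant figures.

Gamma(k,θ) with k>1 has mode (k−1)θ, so θ = 4490/(k−1).
Need P(X < 9200) = 0.9 with θ tied to k this way. Start at k = 2, θ = 4490: P(X<9200) ≈ 0.607.
Too low — raise k to concentrate. Iterating converges to k ≈ 4.73.
Then θ = 4490/(4.73−1) ≈ 1200.

k ≈ 4.73, θ ≈ 1200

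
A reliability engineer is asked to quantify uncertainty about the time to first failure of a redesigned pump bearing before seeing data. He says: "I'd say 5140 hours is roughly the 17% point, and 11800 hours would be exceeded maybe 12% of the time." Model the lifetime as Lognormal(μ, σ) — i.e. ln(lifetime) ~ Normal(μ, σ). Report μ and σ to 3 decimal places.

If T ~ Lognormal(μ,σ) then ln T ~ Normal(μ,σ), so the p-quantile of ln T is μ + z_p·σ.
ln(5140) = 8.545 and ln(11800) = 9.376; z_{0.17} = -0.9542, z_{0.88} = 1.175.
σ = (9.376 − 8.545)/(1.175 − (-0.9542)) = 0.390.
μ = 8.545 − (-0.9542)·0.390 = 8.917.

μ ≈ 8.917, σ ≈ 0.390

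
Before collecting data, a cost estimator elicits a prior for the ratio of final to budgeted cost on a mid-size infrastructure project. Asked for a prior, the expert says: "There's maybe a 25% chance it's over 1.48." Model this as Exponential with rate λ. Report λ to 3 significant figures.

P(T > 1.48) = e^(−λ·1.48) = 0.25, so λ = −ln(0.25)/1.48 = 0.937.

λ ≈ 0.937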